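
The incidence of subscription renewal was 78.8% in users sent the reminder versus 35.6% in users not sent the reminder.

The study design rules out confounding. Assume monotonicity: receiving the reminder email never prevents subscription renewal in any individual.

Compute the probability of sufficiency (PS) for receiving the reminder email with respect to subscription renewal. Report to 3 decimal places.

PS ≈ 0.671

p₁ = 0.788, p₀ = 0.356.
Under exogeneity and monotonicity, PS = (p₁ − p₀) / (1 − p₀).
PS = (0.788 − 0.356) / (1 − 0.356) = 0.432 / 0.644 ≈ 0.6708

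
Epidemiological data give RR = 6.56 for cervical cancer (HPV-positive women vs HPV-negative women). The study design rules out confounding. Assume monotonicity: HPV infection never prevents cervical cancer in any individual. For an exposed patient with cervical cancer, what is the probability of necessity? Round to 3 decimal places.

Under exogeneity and monotonicity, PN = (RR − 1) / RR = 1 − 1/RR.
PN = (6.56 − 1) / 6.56 = 5.56 / 6.56 ≈ 0.8476

PN ≈ 0.848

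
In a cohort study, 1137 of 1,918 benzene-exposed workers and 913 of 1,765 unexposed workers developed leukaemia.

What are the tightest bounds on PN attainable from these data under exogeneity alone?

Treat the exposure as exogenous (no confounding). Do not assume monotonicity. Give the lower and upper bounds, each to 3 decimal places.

0.127 ≤ PN ≤ 0.814

p₁ = P(outcome | exposed) = 1137/1918 = 0.59281
p₀ = P(outcome | unexposed) = 913/1765 = 0.51728
Under exogeneity alone the bounds on PN are max{0,(p₁−p₀)/p₁} ≤ PN ≤ min{1,(1−p₀)/p₁}.
  lower = (p₁ − p₀)/p₁ = 0.075525 / 0.59281 ≈ 0.1274
  upper = min{1, (1 − p₀)/p₁} = 0.48272 / 0.59281 ≈ 0.8143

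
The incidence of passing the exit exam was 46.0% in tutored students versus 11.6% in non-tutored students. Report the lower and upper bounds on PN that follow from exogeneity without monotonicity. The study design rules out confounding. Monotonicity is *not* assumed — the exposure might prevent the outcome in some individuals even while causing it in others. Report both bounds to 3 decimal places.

p₁ = 0.46, p₀ = 0.116.
Under exogeneity alone the bounds on PN are max{0,(p₁−p₀)/p₁} ≤ PN ≤ min{1,(1−p₀)/p₁}.
  lower = (p₁ − p₀)/p₁ = 0.344 / 0.46 ≈ 0.7478
  upper = min{1, (1 − p₀)/p₁} = 0.884 / 0.46 ≈ 1.9217 → capped at 1

0.748 ≤ PN ≤ 1.000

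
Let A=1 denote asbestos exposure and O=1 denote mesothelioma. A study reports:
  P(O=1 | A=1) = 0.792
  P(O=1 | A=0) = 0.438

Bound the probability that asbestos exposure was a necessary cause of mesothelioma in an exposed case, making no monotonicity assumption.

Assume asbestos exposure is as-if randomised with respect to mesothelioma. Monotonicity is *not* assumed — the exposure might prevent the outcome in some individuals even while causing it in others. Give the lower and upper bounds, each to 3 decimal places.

0.447 ≤ PN ≤ 0.710

Let p₁ = 0.792, p₀ = 0.438.
Under exogeneity alone the bounds on PN are max{0,(p₁−p₀)/p₁} ≤ PN ≤ min{1,(1−p₀)/p₁}.
  lower = (p₁ − p₀)/p₁ = 0.354 / 0.792 ≈ 0.4470
  upper = min{1, (1 − p₀)/p₁} = 0.562 / 0.792 ≈ 0.7096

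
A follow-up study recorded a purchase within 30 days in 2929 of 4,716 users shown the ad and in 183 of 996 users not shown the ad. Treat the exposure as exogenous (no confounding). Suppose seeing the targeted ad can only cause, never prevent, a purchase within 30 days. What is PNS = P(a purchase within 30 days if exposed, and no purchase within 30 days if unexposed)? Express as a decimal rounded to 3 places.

p₁ = P(outcome | exposed) = 2929/4716 = 0.62108
p₀ = P(outcome | unexposed) = 183/996 = 0.18373
Under exogeneity and monotonicity, PNS = p₁ − p₀.
PNS = 0.62108 − 0.18373 = 0.43734

PNS ≈ 0.437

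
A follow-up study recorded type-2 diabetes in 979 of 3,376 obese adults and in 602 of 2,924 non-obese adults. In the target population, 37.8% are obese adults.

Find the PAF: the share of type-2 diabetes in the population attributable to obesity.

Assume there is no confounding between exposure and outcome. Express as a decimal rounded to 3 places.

PAF ≈ 0.134

p₁ = P(outcome | exposed) = 979/3376 = 0.28999
p₀ = P(outcome | unexposed) = 602/2924 = 0.20588
Overall risk P(Y=1) = π·p₁ + (1−π)·p₀ = 0.378×0.28999 + 0.622×0.20588 = 0.23767.
Under exogeneity, PAF = [P(Y=1) − p₀] / P(Y=1).
PAF = (0.23767 − 0.20588) / 0.23767 ≈ 0.1338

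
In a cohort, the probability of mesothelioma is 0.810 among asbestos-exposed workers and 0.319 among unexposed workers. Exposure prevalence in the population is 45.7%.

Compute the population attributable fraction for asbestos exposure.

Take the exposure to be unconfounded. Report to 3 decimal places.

PAF ≈ 0.413

Let p₁ = 0.81, p₀ = 0.319.
Overall risk P(Y=1) = π·p₁ + (1−π)·p₀ = 0.457×0.81 + 0.543×0.319 = 0.54339.
Under exogeneity, PAF = [P(Y=1) − p₀] / P(Y=1).
PAF = (0.54339 − 0.319) / 0.54339 ≈ 0.4129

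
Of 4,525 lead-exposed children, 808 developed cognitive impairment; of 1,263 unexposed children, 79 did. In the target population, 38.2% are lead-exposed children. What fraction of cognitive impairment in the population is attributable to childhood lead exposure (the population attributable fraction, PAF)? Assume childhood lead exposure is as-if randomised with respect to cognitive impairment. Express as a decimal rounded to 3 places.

p₁ = P(outcome | exposed) = 808/4525 = 0.17856
p₀ = P(outcome | unexposed) = 79/1263 = 0.062549
Overall risk P(Y=1) = π·p₁ + (1−π)·p₀ = 0.382×0.17856 + 0.618×0.062549 = 0.10687.
Under exogeneity, PAF = [P(Y=1) − p₀] / P(Y=1).
PAF = (0.10687 − 0.062549) / 0.10687 ≈ 0.4147

PAF ≈ 0.415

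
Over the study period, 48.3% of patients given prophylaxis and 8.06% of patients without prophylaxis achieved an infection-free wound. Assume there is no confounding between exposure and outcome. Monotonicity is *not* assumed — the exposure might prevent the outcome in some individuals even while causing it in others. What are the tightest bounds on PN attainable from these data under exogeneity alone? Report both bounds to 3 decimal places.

0.833 ≤ PN ≤ 1.000

p₁ = 0.483, p₀ = 0.0806.
Under exogeneity alone the bounds on PN are max{0,(p₁−p₀)/p₁} ≤ PN ≤ min{1,(1−p₀)/p₁}.
  lower = (p₁ − p₀)/p₁ = 0.4024 / 0.483 ≈ 0.8331
  upper = min{1, (1 − p₀)/p₁} = 0.9194 / 0.483 ≈ 1.9035 → capped at 1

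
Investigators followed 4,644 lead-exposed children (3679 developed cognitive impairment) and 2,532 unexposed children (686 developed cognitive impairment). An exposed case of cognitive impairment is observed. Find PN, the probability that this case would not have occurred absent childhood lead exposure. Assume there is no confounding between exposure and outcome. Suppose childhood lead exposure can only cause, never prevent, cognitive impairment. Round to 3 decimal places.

p₁ = P(outcome | exposed) = 3679/4644 = 0.7922
p₀ = P(outcome | unexposed) = 686/2532 = 0.27093
Under exogeneity and monotonicity, PN = (p₁ − p₀) / p₁.
PN = (0.7922 − 0.27093) / 0.7922 = 0.52127 / 0.7922 ≈ 0.6580

PN ≈ 0.658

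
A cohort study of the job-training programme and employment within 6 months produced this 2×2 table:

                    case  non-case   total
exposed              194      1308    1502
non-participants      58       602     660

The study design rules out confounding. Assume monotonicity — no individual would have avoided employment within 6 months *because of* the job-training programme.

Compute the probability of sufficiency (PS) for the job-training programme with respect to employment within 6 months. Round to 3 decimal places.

PS ≈ 0.045

p₁ = P(outcome | exposed) = 194/1502 = 0.12916
p₀ = P(outcome | unexposed) = 58/660 = 0.087879
Under exogeneity and monotonicity, PS = (p₁ − p₀)/(1 − p₀).
PS = (0.12916 − 0.087879) / 0.91212 ≈ 0.0453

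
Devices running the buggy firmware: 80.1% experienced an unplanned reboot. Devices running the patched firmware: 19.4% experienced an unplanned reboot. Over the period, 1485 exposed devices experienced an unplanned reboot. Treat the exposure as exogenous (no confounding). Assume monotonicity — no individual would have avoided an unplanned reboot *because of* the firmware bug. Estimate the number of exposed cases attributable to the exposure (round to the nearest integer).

p₁ = 0.801, p₀ = 0.194.
PN = (p₁ − p₀)/p₁ = (0.801 − 0.194) / 0.801 ≈ 0.75780.
Attributable cases ≈ PN × (exposed cases) = 0.75780 × 1485 ≈ 1125.34.

about 1125 cases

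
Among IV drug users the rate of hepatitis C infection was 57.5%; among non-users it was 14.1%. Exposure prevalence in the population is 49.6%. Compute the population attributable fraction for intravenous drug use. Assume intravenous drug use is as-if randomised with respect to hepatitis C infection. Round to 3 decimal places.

PAF ≈ 0.604

p₁ = 0.575, p₀ = 0.141.
Overall risk P(Y=1) = π·p₁ + (1−π)·p₀ = 0.496×0.575 + 0.504×0.141 = 0.35626.
Under exogeneity, PAF = [P(Y=1) − p₀] / P(Y=1).
PAF = (0.35626 − 0.141) / 0.35626 ≈ 0.6042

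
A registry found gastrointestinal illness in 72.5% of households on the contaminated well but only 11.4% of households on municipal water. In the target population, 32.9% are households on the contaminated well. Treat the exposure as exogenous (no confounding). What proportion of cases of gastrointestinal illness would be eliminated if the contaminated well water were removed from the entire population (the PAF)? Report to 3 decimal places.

PAF ≈ 0.638

p₁ = 0.725, p₀ = 0.114.
Overall risk P(Y=1) = π·p₁ + (1−π)·p₀ = 0.329×0.725 + 0.671×0.114 = 0.31502.
Under exogeneity, PAF = [P(Y=1) − p₀] / P(Y=1).
PAF = (0.31502 − 0.114) / 0.31502 ≈ 0.6381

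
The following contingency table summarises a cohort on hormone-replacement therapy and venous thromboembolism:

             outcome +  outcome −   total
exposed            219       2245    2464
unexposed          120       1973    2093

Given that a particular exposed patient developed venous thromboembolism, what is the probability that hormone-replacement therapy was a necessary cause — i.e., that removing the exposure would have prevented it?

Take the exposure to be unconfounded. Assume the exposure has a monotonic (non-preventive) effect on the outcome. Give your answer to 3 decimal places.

p₁ = P(outcome | exposed) = 219/2464 = 0.08888
p₀ = P(outcome | unexposed) = 120/2093 = 0.057334
Under exogeneity and monotonicity, PN = (p₁ − p₀)/p₁.
PN = (0.08888 − 0.057334) / 0.08888 ≈ 0.3549

PN ≈ 0.355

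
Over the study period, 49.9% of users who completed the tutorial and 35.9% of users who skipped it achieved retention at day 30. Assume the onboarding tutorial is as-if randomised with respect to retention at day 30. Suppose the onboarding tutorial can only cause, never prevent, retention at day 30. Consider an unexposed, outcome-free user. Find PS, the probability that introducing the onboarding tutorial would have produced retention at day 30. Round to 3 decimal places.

p₁ = 0.499, p₀ = 0.359.
Under exogeneity and monotonicity, PS = (p₁ − p₀) / (1 − p₀).
PS = (0.499 − 0.359) / (1 − 0.359) = 0.14 / 0.641 ≈ 0.2184

PS ≈ 0.218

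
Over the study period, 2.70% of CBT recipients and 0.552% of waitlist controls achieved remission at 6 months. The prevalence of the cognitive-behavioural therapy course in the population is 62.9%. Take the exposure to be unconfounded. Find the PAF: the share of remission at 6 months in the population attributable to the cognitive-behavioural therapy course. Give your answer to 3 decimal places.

p₁ = 0.027, p₀ = 0.00552.
Overall risk P(Y=1) = π·p₁ + (1−π)·p₀ = 0.629×0.027 + 0.371×0.00552 = 0.019031.
Under exogeneity, PAF = [P(Y=1) − p₀] / P(Y=1).
PAF = (0.019031 − 0.00552) / 0.019031 ≈ 0.7099

PAF ≈ 0.710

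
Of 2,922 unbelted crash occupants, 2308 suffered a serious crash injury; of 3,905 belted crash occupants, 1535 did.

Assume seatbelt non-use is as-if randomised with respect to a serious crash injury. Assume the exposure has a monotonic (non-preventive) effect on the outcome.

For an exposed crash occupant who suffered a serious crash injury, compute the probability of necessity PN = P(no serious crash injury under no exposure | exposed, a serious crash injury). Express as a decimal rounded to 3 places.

p₁ = P(outcome | exposed) = 2308/2922 = 0.78987
p₀ = P(outcome | unexposed) = 1535/3905 = 0.39309
Under exogeneity and monotonicity, PN = (p₁ − p₀) / p₁.
PN = (0.78987 − 0.39309) / 0.78987 = 0.39678 / 0.78987 ≈ 0.5023

PN ≈ 0.502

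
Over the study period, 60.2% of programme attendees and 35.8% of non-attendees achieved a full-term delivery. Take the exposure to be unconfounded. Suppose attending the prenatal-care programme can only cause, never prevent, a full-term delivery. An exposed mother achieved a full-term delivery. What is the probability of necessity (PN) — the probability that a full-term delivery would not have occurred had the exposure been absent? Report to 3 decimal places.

PN ≈ 0.405

p₁ = 0.602, p₀ = 0.358.
Under exogeneity and monotonicity, PN = (p₁ − p₀) / p₁.
PN = (0.602 − 0.358) / 0.602 = 0.244 / 0.602 ≈ 0.4053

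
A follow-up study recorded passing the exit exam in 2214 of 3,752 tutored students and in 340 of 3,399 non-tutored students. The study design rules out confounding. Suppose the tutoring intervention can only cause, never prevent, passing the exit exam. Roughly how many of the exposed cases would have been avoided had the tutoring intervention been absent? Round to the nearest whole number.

p₁ = P(outcome | exposed) = 2214/3752 = 0.59009
p₀ = P(outcome | unexposed) = 340/3399 = 0.10003
PN = (p₁ − p₀)/p₁ = (0.59009 − 0.10003) / 0.59009 ≈ 0.83048.
Attributable cases ≈ PN × (exposed cases) = 0.83048 × 2214 ≈ 1838.69.

about 1839 cases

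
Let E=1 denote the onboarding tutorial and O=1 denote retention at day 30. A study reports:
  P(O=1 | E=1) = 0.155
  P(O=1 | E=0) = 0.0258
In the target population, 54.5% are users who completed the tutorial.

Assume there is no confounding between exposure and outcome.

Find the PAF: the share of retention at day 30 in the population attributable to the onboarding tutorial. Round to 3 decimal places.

Let p₁ = 0.155, p₀ = 0.0258.
Overall risk P(Y=1) = π·p₁ + (1−π)·p₀ = 0.545×0.155 + 0.455×0.0258 = 0.096214.
Under exogeneity, PAF = [P(Y=1) − p₀] / P(Y=1).
PAF = (0.096214 − 0.0258) / 0.096214 ≈ 0.7318

PAF ≈ 0.732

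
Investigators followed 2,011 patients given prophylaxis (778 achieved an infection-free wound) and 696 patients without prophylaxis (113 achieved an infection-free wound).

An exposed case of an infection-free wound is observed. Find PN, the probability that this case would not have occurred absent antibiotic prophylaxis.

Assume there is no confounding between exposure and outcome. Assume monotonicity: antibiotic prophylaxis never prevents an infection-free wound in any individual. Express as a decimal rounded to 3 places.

PN ≈ 0.580

p₁ = P(outcome | exposed) = 778/2011 = 0.38687
p₀ = P(outcome | unexposed) = 113/696 = 0.16236
Under exogeneity and monotonicity, PN = (p₁ − p₀) / p₁.
PN = (0.38687 − 0.16236) / 0.38687 = 0.22452 / 0.38687 ≈ 0.5803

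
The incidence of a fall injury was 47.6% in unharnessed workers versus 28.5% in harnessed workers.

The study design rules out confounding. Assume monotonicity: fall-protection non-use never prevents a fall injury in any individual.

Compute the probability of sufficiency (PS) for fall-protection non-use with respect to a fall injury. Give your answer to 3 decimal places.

PS ≈ 0.267

p₁ = 0.476, p₀ = 0.285.
Under exogeneity and monotonicity, PS = (p₁ − p₀) / (1 − p₀).
PS = (0.476 − 0.285) / (1 − 0.285) = 0.191 / 0.715 ≈ 0.2671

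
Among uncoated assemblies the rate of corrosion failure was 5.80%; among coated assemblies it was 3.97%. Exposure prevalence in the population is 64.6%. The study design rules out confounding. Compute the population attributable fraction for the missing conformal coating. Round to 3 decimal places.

PAF ≈ 0.229

p₁ = 0.058, p₀ = 0.0397.
Overall risk P(Y=1) = π·p₁ + (1−π)·p₀ = 0.646×0.058 + 0.354×0.0397 = 0.051522.
Under exogeneity, PAF = [P(Y=1) − p₀] / P(Y=1).
PAF = (0.051522 − 0.0397) / 0.051522 ≈ 0.2295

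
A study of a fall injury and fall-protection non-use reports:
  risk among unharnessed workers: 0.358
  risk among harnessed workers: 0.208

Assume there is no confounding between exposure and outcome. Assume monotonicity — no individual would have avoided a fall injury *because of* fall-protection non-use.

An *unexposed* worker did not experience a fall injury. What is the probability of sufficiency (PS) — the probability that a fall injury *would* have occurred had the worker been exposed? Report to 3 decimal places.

PS ≈ 0.189

Let p₁ = 0.358, p₀ = 0.208.
Under exogeneity and monotonicity, PS = (p₁ − p₀) / (1 − p₀).
PS = (0.358 − 0.208) / (1 − 0.208) = 0.15 / 0.792 ≈ 0.1894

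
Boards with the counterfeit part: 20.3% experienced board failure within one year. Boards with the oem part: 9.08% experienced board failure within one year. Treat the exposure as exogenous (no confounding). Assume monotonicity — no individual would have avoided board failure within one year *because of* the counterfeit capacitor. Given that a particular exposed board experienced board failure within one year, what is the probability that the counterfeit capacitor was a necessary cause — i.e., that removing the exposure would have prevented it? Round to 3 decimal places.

p₁ = 0.203, p₀ = 0.0908.
Under exogeneity and monotonicity, PN = (p₁ − p₀) / p₁.
PN = (0.203 − 0.0908) / 0.203 = 0.1122 / 0.203 ≈ 0.5527

PN ≈ 0.553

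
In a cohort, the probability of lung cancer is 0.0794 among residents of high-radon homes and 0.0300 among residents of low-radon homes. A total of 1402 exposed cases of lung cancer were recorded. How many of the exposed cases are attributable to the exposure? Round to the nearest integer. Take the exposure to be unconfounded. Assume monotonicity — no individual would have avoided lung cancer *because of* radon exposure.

Let p₁ = 0.0794, p₀ = 0.03.
PN = (p₁ − p₀)/p₁ = (0.0794 − 0.03) / 0.0794 ≈ 0.62217.
Attributable cases ≈ PN × (exposed cases) = 0.62217 × 1402 ≈ 872.28.

about 872 cases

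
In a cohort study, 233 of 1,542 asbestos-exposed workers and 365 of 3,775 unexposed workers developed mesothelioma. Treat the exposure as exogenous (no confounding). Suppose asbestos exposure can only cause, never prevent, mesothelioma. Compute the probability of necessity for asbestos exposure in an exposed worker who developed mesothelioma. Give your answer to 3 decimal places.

PN ≈ 0.360

p₁ = P(outcome | exposed) = 233/1542 = 0.1511
p₀ = P(outcome | unexposed) = 365/3775 = 0.096689
Under exogeneity and monotonicity, PN = (p₁ − p₀) / p₁.
PN = (0.1511 − 0.096689) / 0.1511 = 0.054414 / 0.1511 ≈ 0.3601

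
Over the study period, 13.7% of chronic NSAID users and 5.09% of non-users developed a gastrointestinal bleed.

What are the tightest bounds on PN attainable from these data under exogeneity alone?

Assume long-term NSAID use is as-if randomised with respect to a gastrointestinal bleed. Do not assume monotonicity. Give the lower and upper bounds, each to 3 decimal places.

p₁ = 0.137, p₀ = 0.0509.
Under exogeneity alone the bounds on PN are max{0,(p₁−p₀)/p₁} ≤ PN ≤ min{1,(1−p₀)/p₁}.
  lower = (p₁ − p₀)/p₁ = 0.0861 / 0.137 ≈ 0.6285
  upper = min{1, (1 − p₀)/p₁} = 0.9491 / 0.137 ≈ 6.9277 → capped at 1

0.628 ≤ PN ≤ 1.000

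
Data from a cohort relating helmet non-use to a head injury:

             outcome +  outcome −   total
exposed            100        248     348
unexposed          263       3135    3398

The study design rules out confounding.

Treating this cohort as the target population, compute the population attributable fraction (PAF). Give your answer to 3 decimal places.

p₁ = P(outcome | exposed) = 100/348 = 0.28736
p₀ = P(outcome | unexposed) = 263/3398 = 0.077398
Exposure prevalence π = 348/3746 = 0.092899; overall risk P(Y=1) = 0.096903.
Under exogeneity, PAF = [P(Y=1) − p₀]/P(Y=1).
PAF = (0.096903 − 0.077398) / 0.096903 ≈ 0.2013

PAF ≈ 0.201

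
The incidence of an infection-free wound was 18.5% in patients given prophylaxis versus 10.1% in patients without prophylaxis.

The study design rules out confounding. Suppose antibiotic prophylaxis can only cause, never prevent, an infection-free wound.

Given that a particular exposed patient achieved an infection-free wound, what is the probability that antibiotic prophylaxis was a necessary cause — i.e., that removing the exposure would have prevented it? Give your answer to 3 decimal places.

PN ≈ 0.454

p₁ = 0.185, p₀ = 0.101.
Under exogeneity and monotonicity, PN = (p₁ − p₀) / p₁.
PN = (0.185 − 0.101) / 0.185 = 0.084 / 0.185 ≈ 0.4541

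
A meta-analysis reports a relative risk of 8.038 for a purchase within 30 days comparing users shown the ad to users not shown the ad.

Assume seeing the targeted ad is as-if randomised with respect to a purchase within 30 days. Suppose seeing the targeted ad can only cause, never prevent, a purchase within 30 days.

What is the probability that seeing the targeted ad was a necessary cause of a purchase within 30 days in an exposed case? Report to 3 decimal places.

Under exogeneity and monotonicity, PN = (RR − 1) / RR = 1 − 1/RR.
PN = (8.038 − 1) / 8.038 = 7.038 / 8.038 ≈ 0.8756

PN ≈ 0.876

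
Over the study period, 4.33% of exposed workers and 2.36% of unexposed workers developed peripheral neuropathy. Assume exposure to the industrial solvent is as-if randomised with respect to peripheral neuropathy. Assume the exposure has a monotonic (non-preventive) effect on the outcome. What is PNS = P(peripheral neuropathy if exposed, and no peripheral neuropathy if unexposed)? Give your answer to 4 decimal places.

p₁ = 0.0433, p₀ = 0.0236.
Under exogeneity and monotonicity, PNS = p₁ − p₀.
PNS = 0.0433 − 0.0236 = 0.0197

PNS ≈ 0.0197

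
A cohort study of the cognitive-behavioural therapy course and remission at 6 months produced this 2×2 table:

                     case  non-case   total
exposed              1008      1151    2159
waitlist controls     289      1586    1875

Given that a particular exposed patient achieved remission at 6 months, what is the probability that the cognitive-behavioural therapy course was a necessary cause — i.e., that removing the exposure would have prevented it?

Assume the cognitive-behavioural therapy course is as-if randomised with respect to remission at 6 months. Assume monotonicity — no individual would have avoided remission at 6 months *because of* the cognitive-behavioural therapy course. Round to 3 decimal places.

PN ≈ 0.670

p₁ = P(outcome | exposed) = 1008/2159 = 0.46688
p₀ = P(outcome | unexposed) = 289/1875 = 0.15413
Under exogeneity and monotonicity, PN = (p₁ − p₀) / p₁.
PN = (0.46688 − 0.15413) / 0.46688 = 0.31275 / 0.46688 ≈ 0.6699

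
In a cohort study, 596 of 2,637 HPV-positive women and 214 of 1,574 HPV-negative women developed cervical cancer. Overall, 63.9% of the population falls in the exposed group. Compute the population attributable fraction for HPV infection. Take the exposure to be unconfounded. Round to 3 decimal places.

p₁ = P(outcome | exposed) = 596/2637 = 0.22601
p₀ = P(outcome | unexposed) = 214/1574 = 0.13596
Overall risk P(Y=1) = π·p₁ + (1−π)·p₀ = 0.639×0.22601 + 0.361×0.13596 = 0.1935.
Under exogeneity, PAF = [P(Y=1) − p₀] / P(Y=1).
PAF = (0.1935 − 0.13596) / 0.1935 ≈ 0.2974

PAF ≈ 0.297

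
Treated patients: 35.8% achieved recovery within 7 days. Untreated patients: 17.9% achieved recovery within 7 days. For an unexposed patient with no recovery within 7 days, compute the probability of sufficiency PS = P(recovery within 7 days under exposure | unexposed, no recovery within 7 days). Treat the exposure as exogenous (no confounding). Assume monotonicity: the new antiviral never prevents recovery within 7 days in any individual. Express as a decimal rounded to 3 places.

p₁ = 0.358, p₀ = 0.179.
Under exogeneity and monotonicity, PS = (p₁ − p₀) / (1 − p₀).
PS = (0.358 − 0.179) / (1 − 0.179) = 0.179 / 0.821 ≈ 0.2180

PS ≈ 0.218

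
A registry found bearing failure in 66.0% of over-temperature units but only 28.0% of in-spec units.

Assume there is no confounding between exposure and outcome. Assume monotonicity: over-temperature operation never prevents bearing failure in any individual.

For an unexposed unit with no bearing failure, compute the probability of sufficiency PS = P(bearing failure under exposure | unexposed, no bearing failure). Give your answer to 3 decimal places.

PS ≈ 0.528

p₁ = 0.66, p₀ = 0.28.
Under exogeneity and monotonicity, PS = (p₁ − p₀) / (1 − p₀).
PS = (0.66 − 0.28) / (1 − 0.28) = 0.38 / 0.72 ≈ 0.5278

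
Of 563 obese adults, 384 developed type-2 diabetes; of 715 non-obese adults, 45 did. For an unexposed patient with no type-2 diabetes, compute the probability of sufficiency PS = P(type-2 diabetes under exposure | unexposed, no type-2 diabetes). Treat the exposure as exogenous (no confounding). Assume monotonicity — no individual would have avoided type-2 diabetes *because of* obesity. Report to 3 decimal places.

PS ≈ 0.661

p₁ = P(outcome | exposed) = 384/563 = 0.68206
p₀ = P(outcome | unexposed) = 45/715 = 0.062937
Under exogeneity and monotonicity, PS = (p₁ − p₀) / (1 − p₀).
PS = (0.68206 − 0.062937) / (1 − 0.062937) = 0.61912 / 0.93706 ≈ 0.6607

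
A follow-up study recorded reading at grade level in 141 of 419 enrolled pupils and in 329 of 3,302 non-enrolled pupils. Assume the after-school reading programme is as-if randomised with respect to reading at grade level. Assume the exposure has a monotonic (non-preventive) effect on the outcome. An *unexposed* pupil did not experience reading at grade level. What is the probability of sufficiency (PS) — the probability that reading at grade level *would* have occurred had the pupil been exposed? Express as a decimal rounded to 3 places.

p₁ = P(outcome | exposed) = 141/419 = 0.33652
p₀ = P(outcome | unexposed) = 329/3302 = 0.099637
Under exogeneity and monotonicity, PS = (p₁ − p₀) / (1 − p₀).
PS = (0.33652 − 0.099637) / (1 − 0.099637) = 0.23688 / 0.90036 ≈ 0.2631

PS ≈ 0.263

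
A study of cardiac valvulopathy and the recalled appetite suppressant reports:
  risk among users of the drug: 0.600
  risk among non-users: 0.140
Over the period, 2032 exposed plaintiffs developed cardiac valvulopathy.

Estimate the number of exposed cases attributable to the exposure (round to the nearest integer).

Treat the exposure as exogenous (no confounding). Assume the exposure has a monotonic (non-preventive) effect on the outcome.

about 1558 cases

Let p₁ = 0.6, p₀ = 0.14.
PN = (p₁ − p₀)/p₁ = (0.6 − 0.14) / 0.6 ≈ 0.76667.
Attributable cases ≈ PN × (exposed cases) = 0.76667 × 2032 ≈ 1557.87.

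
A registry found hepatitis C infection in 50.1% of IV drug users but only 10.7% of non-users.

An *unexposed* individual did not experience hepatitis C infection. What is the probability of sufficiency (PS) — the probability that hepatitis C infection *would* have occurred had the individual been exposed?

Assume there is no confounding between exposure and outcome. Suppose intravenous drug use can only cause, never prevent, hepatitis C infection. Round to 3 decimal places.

PS ≈ 0.441

p₁ = 0.501, p₀ = 0.107.
Under exogeneity and monotonicity, PS = (p₁ − p₀) / (1 − p₀).
PS = (0.501 − 0.107) / (1 − 0.107) = 0.394 / 0.893 ≈ 0.4412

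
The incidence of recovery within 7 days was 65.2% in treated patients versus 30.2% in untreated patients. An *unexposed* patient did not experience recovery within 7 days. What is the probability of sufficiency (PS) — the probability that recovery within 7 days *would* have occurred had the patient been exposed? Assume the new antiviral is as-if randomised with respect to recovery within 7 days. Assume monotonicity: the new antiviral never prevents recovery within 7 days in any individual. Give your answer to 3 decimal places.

PS ≈ 0.501

p₁ = 0.652, p₀ = 0.302.
Under exogeneity and monotonicity, PS = (p₁ − p₀) / (1 − p₀).
PS = (0.652 − 0.302) / (1 − 0.302) = 0.35 / 0.698 ≈ 0.5014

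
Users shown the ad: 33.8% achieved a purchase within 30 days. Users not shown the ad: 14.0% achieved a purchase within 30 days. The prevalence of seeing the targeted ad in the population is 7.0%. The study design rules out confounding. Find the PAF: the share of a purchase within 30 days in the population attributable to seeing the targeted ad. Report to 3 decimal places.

PAF ≈ 0.090

p₁ = 0.338, p₀ = 0.14.
Overall risk P(Y=1) = π·p₁ + (1−π)·p₀ = 0.07×0.338 + 0.93×0.14 = 0.15386.
Under exogeneity, PAF = [P(Y=1) − p₀] / P(Y=1).
PAF = (0.15386 − 0.14) / 0.15386 ≈ 0.0901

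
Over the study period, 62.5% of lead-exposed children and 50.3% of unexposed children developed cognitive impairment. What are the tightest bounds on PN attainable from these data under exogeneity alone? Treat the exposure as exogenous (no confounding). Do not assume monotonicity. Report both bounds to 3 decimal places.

p₁ = 0.625, p₀ = 0.503.
Under exogeneity alone the bounds on PN are max{0,(p₁−p₀)/p₁} ≤ PN ≤ min{1,(1−p₀)/p₁}.
  lower = (p₁ − p₀)/p₁ = 0.122 / 0.625 ≈ 0.1952
  upper = min{1, (1 − p₀)/p₁} = 0.497 / 0.625 ≈ 0.7952

0.195 ≤ PN ≤ 0.795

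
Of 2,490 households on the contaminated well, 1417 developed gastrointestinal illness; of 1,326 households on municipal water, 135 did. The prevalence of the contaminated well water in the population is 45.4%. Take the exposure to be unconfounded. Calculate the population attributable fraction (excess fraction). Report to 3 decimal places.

p₁ = P(outcome | exposed) = 1417/2490 = 0.56908
p₀ = P(outcome | unexposed) = 135/1326 = 0.10181
Overall risk P(Y=1) = π·p₁ + (1−π)·p₀ = 0.454×0.56908 + 0.546×0.10181 = 0.31395.
Under exogeneity, PAF = [P(Y=1) − p₀] / P(Y=1).
PAF = (0.31395 − 0.10181) / 0.31395 ≈ 0.6757

PAF ≈ 0.676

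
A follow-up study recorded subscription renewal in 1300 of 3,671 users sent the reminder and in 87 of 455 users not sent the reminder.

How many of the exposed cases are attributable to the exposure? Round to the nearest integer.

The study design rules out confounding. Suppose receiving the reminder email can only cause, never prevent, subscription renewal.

p₁ = P(outcome | exposed) = 1300/3671 = 0.35413
p₀ = P(outcome | unexposed) = 87/455 = 0.19121
PN = (p₁ − p₀)/p₁ = (0.35413 − 0.19121) / 0.35413 ≈ 0.46006.
Attributable cases ≈ PN × (exposed cases) = 0.46006 × 1300 ≈ 598.07.

about 598 cases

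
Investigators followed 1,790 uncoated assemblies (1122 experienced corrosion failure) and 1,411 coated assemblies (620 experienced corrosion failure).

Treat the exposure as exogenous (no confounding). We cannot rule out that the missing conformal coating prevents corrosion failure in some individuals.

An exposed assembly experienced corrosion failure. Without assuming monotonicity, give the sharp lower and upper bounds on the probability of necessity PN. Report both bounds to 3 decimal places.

0.299 ≤ PN ≤ 0.894

p₁ = P(outcome | exposed) = 1122/1790 = 0.62682
p₀ = P(outcome | unexposed) = 620/1411 = 0.4394
Under exogeneity alone the bounds on PN are max{0,(p₁−p₀)/p₁} ≤ PN ≤ min{1,(1−p₀)/p₁}.
  lower = (p₁ − p₀)/p₁ = 0.18741 / 0.62682 ≈ 0.2990
  upper = min{1, (1 − p₀)/p₁} = 0.5606 / 0.62682 ≈ 0.8944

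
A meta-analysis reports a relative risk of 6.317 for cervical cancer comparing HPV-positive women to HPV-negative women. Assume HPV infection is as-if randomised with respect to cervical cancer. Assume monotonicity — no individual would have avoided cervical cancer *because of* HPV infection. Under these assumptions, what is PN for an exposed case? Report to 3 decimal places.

Under exogeneity and monotonicity, PN = (RR − 1) / RR = 1 − 1/RR.
PN = (6.317 − 1) / 6.317 = 5.317 / 6.317 ≈ 0.8417

PN ≈ 0.842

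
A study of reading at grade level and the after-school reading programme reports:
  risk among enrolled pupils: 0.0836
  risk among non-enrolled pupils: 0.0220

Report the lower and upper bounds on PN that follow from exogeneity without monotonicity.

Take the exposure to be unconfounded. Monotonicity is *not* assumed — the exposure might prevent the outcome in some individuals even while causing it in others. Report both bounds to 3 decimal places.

0.737 ≤ PN ≤ 1.000

Let p₁ = 0.0836, p₀ = 0.022.
Under exogeneity alone the bounds on PN are max{0,(p₁−p₀)/p₁} ≤ PN ≤ min{1,(1−p₀)/p₁}.
  lower = (p₁ − p₀)/p₁ = 0.0616 / 0.0836 ≈ 0.7368
  upper = min{1, (1 − p₀)/p₁} = 0.978 / 0.0836 ≈ 11.6986 → capped at 1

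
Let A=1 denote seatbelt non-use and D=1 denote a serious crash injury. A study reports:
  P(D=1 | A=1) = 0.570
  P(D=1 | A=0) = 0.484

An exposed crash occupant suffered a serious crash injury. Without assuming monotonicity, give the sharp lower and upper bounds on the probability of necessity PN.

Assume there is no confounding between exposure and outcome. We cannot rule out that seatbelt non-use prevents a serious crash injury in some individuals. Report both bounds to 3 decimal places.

Let p₁ = 0.57, p₀ = 0.484.
Under exogeneity alone the bounds on PN are max{0,(p₁−p₀)/p₁} ≤ PN ≤ min{1,(1−p₀)/p₁}.
  lower = (p₁ − p₀)/p₁ = 0.086 / 0.57 ≈ 0.1509
  upper = min{1, (1 − p₀)/p₁} = 0.516 / 0.57 ≈ 0.9053

0.151 ≤ PN ≤ 0.905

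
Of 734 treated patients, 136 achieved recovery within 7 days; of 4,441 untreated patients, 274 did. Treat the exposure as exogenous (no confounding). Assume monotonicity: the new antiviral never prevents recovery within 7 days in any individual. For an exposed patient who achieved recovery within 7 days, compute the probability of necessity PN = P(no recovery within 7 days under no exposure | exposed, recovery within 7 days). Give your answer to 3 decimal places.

p₁ = P(outcome | exposed) = 136/734 = 0.18529
p₀ = P(outcome | unexposed) = 274/4441 = 0.061698
Under exogeneity and monotonicity, PN = (p₁ − p₀) / p₁.
PN = (0.18529 − 0.061698) / 0.18529 = 0.12359 / 0.18529 ≈ 0.6670

PN ≈ 0.667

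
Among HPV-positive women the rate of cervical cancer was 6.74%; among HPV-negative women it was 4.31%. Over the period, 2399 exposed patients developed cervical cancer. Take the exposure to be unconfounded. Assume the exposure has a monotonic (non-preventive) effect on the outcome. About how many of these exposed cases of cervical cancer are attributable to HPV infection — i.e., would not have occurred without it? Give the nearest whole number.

about 865 cases

p₁ = 0.0674, p₀ = 0.0431.
PN = (p₁ − p₀)/p₁ = (0.0674 − 0.0431) / 0.0674 ≈ 0.36053.
Attributable cases ≈ PN × (exposed cases) = 0.36053 × 2399 ≈ 864.92.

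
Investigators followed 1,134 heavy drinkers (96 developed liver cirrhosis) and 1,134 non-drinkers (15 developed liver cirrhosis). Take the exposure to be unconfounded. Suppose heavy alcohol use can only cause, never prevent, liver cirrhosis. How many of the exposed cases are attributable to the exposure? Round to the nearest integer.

about 81 cases

p₁ = P(outcome | exposed) = 96/1134 = 0.084656
p₀ = P(outcome | unexposed) = 15/1134 = 0.013228
PN = (p₁ − p₀)/p₁ = (0.084656 − 0.013228) / 0.084656 ≈ 0.84375.
Attributable cases ≈ PN × (exposed cases) = 0.84375 × 96 ≈ 81.00.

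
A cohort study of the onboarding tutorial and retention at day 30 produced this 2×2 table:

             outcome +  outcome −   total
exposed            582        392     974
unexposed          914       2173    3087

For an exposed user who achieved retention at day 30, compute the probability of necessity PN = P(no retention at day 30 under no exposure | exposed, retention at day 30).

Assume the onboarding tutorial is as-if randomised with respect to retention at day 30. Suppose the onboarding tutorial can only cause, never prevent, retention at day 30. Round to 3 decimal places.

PN ≈ 0.504

p₁ = P(outcome | exposed) = 582/974 = 0.59754
p₀ = P(outcome | unexposed) = 914/3087 = 0.29608
Under exogeneity and monotonicity, PN = (p₁ − p₀)/p₁.
PN = (0.59754 − 0.29608) / 0.59754 ≈ 0.5045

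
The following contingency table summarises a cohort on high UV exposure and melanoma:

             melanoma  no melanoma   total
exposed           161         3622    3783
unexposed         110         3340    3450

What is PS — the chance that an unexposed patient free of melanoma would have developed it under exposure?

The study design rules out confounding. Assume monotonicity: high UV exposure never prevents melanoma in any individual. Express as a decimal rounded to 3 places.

p₁ = P(outcome | exposed) = 161/3783 = 0.042559
p₀ = P(outcome | unexposed) = 110/3450 = 0.031884
Under exogeneity and monotonicity, PS = (p₁ − p₀) / (1 − p₀).
PS = (0.042559 − 0.031884) / (1 − 0.031884) = 0.010675 / 0.96812 ≈ 0.0110

PS ≈ 0.011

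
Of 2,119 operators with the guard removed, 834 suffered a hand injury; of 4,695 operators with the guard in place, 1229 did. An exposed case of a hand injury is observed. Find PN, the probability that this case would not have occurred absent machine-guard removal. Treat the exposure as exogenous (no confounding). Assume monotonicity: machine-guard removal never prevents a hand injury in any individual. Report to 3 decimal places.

PN ≈ 0.335

p₁ = P(outcome | exposed) = 834/2119 = 0.39358
p₀ = P(outcome | unexposed) = 1229/4695 = 0.26177
Under exogeneity and monotonicity, PN = (p₁ − p₀) / p₁.
PN = (0.39358 − 0.26177) / 0.39358 = 0.13181 / 0.39358 ≈ 0.3349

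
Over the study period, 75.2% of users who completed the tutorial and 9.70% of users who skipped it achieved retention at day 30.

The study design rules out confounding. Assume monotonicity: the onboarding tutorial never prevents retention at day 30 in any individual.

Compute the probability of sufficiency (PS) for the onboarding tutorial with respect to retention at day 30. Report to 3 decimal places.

p₁ = 0.752, p₀ = 0.097.
Under exogeneity and monotonicity, PS = (p₁ − p₀) / (1 − p₀).
PS = (0.752 − 0.097) / (1 − 0.097) = 0.655 / 0.903 ≈ 0.7254

PS ≈ 0.725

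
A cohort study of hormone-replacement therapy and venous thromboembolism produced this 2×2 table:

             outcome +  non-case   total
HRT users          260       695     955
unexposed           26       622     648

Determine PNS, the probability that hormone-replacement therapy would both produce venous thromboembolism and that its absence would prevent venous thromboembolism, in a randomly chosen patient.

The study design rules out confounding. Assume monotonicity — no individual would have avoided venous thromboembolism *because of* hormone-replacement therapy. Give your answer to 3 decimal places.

p₁ = P(outcome | exposed) = 260/955 = 0.27225
p₀ = P(outcome | unexposed) = 26/648 = 0.040123
Under exogeneity and monotonicity, PNS = p₁ − p₀.
PNS = 0.27225 − 0.040123 = 0.23213

PNS ≈ 0.232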